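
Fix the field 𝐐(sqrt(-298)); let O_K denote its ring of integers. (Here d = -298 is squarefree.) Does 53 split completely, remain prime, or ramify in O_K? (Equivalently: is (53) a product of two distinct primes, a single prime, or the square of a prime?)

inert — (53) stays prime in O_K

Since -298 ≢ 1 mod 4, the ring of integers is ℤ[√-298] with discriminant 4·(-298) = -1192.
53 ∤ -1192, so 53 is unramified.
(-298/53) = 20^26 mod 53 = 52, giving Legendre symbol -1.
d is a non-residue mod p, hence 53 remains inert in O_K.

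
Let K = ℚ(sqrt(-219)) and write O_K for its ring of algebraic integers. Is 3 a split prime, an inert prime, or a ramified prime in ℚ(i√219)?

d = -219 ≡ 1 (mod 4), so O_K = ℤ[(1+√-219)/2] and disc(K) = d = -219.
Ramification test: 3 | -219. The prime 3 ramifies in K.

3 is ramified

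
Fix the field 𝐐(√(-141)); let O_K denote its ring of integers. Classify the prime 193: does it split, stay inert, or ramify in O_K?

inert — (193) stays prime in O_K

Since -141 ≢ 1 mod 4, the ring of integers is ℤ[√-141] with discriminant 4·(-141) = -564.
Since gcd(193, -564) = 1 the prime 193 does not ramify.
Legendre symbol by Euler's criterion: (-141/193) ≡ (-141)^96 ≡ 192 (mod 193), i.e. (-141/193) = -1.
(-141/193) = -1, so 193 is inert.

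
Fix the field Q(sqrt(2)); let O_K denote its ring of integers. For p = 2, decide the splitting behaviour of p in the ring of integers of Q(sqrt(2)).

2 mod 4 = 2, hence disc K = 4·2 = 8 and O_K = ℤ[√2].
2 divides disc(K) = 8, so 2 ramifies.

2 is ramified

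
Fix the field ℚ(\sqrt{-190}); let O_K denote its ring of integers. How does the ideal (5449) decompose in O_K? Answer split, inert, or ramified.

5449 remains inert

Since -190 ≢ 1 mod 4, the ring of integers is ℤ[√-190] with discriminant 4·(-190) = -760.
5449 ∤ -760, so 5449 is unramified.
Euler's criterion: (-190)^2724 mod 5449 = 5448. Thus (-190|5449) = -1.
d is a non-residue mod p, hence 5449 remains inert in O_K.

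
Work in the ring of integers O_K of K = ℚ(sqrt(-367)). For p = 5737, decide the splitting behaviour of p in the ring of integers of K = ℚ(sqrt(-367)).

p is inert

-367 mod 4 = 1, hence disc K = -367 and O_K = ℤ[(1+√-367)/2].
Since gcd(5737, -367) = 1 the prime 5737 does not ramify.
Euler's criterion: (-367)^2868 mod 5737 = 5736. Thus (-367|5737) = -1.
(-367/5737) = -1, so 5737 is inert.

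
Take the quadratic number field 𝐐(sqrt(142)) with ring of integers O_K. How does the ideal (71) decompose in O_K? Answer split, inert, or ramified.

Since 142 ≢ 1 mod 4, the ring of integers is ℤ[√142] with discriminant 4·142 = 568.
disc(K) = 568 = 71·8, so p = 71 is ramified.

p ramifies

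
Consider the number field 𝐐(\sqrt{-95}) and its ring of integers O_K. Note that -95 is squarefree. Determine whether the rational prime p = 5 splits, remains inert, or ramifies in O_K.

p ramifies

d = -95 ≡ 1 (mod 4), so O_K = ℤ[(1+√-95)/2] and disc(K) = d = -95.
Ramification test: 5 | -95. The prime 5 ramifies in K.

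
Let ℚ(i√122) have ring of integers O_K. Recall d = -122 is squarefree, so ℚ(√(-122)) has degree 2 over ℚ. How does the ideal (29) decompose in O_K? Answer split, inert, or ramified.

p splits

Since -122 ≢ 1 mod 4, the ring of integers is ℤ[√-122] with discriminant 4·(-122) = -488.
Since gcd(29, -488) = 1 the prime 29 does not ramify.
Compute (-122/29) via Euler: 23^((29-1)/2) mod 29 = 1, so (-122/29) = 1.
(-122/29) = 1, so 29 splits.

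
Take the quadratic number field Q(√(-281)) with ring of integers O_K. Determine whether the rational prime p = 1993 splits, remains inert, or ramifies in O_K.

inert

-281 mod 4 = 3, hence disc K = 4·(-281) = -1124 and O_K = ℤ[√-281].
1993 ∤ -1124, so 1993 is unramified.
(-281/1993) = 1712^996 mod 1993 = 1992, giving Legendre symbol -1.
d is a non-residue mod p, hence 1993 remains inert in O_K.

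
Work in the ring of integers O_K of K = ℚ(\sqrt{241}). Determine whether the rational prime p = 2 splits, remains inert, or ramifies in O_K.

Since 241 ≡ 1 mod 4, the ring of integers is ℤ[(1+√241)/2] with discriminant 241.
Since gcd(2, 241) = 1 the prime 2 does not ramify.
For p = 2 with d ≡ 1 (mod 4): d mod 8 = 1, so 2 splits.

splits completely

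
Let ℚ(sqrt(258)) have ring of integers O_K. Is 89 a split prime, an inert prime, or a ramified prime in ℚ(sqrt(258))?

d = 258 ≡ 2 (mod 4), so O_K = ℤ[√258] and disc(K) = 4d = 1032.
Since gcd(89, 1032) = 1 the prime 89 does not ramify.
(258/89) = 80^44 mod 89 = 1, giving Legendre symbol 1.
Legendre symbol 1 ⇒ 89 is split.

p splits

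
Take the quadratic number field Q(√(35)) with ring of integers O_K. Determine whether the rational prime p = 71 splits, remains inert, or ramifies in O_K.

35 mod 4 = 3, hence disc K = 4·35 = 140 and O_K = ℤ[√35].
Since gcd(71, 140) = 1 the prime 71 does not ramify.
Euler's criterion: 35^35 mod 71 = 70. Thus (35|71) = -1.
(35/71) = -1, so 71 is inert.

p is inert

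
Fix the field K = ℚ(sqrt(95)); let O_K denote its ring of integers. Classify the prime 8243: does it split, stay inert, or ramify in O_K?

95 mod 4 = 3, hence disc K = 4·95 = 380 and O_K = ℤ[√95].
disc(K) = 380 is not divisible by 8243; 8243 is unramified.
Legendre symbol by Euler's criterion: (95/8243) ≡ 95^4121 ≡ 1 (mod 8243), i.e. (95/8243) = 1.
(95/8243) = 1, so 8243 splits.

split — (8243) = 𝔭₁𝔭₂ with 𝔭₁ ≠ 𝔭₂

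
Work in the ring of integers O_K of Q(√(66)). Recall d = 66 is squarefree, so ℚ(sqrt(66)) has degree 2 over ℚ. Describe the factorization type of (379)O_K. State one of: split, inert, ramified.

p is inert

Since 66 ≢ 1 mod 4, the ring of integers is ℤ[√66] with discriminant 4·66 = 264.
379 ∤ 264, so 379 is unramified.
Compute (66/379) via Euler: 66^((379-1)/2) mod 379 = 378, so (66/379) = -1.
(66/379) = -1, so 379 is inert.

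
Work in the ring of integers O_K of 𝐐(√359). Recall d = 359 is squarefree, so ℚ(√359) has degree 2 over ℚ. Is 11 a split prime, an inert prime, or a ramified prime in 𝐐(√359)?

Since 359 ≢ 1 mod 4, the ring of integers is ℤ[√359] with discriminant 4·359 = 1436.
Since gcd(11, 1436) = 1 the prime 11 does not ramify.
Euler's criterion: 359^5 mod 11 = 10. Thus (359|11) = -1.
Legendre symbol -1 ⇒ 11 is inert.

inert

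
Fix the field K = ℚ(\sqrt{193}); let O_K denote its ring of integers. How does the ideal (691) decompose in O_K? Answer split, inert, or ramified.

193 mod 4 = 1, hence disc K = 193 and O_K = ℤ[(1+√193)/2].
disc(K) = 193 is not divisible by 691; 691 is unramified.
Compute (193/691) via Euler: 193^((691-1)/2) mod 691 = 1, so (193/691) = 1.
Legendre symbol 1 ⇒ 691 is split.

p splits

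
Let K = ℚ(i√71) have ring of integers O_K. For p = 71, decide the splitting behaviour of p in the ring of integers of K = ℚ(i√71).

d = -71 ≡ 1 (mod 4), so O_K = ℤ[(1+√-71)/2] and disc(K) = d = -71.
disc(K) = -71 = 71·(-1), so p = 71 is ramified.

ramified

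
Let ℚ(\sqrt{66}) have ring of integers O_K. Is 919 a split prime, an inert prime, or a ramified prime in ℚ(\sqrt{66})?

Since 66 ≢ 1 mod 4, the ring of integers is ℤ[√66] with discriminant 4·66 = 264.
disc(K) = 264 is not divisible by 919; 919 is unramified.
Euler's criterion: 66^459 mod 919 = 918. Thus (66|919) = -1.
Legendre symbol -1 ⇒ 919 is inert.

inert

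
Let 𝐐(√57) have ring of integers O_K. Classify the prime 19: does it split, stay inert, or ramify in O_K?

p ramifies

57 mod 4 = 1, hence disc K = 57 and O_K = ℤ[(1+√57)/2].
disc(K) = 57 = 19·3, so p = 19 is ramified.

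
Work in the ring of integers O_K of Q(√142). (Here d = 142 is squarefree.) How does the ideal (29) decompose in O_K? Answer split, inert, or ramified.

p is inert

d = 142 ≡ 2 (mod 4), so O_K = ℤ[√142] and disc(K) = 4d = 568.
29 ∤ 568, so 29 is unramified.
Euler's criterion: 142^14 mod 29 = 28. Thus (142|29) = -1.
(142/29) = -1, so 29 is inert.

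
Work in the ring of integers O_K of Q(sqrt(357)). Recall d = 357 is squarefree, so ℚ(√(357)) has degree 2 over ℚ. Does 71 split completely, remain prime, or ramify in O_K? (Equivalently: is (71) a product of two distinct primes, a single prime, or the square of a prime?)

357 mod 4 = 1, hence disc K = 357 and O_K = ℤ[(1+√357)/2].
71 ∤ 357, so 71 is unramified.
Compute (357/71) via Euler: 2^((71-1)/2) mod 71 = 1, so (357/71) = 1.
Legendre symbol 1 ⇒ 71 is split.

71 splits in O_K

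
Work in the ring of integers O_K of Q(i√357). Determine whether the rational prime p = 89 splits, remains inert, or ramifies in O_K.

-357 mod 4 = 3, hence disc K = 4·(-357) = -1428 and O_K = ℤ[√-357].
89 ∤ -1428, so 89 is unramified.
Compute (-357/89) via Euler: 88^((89-1)/2) mod 89 = 1, so (-357/89) = 1.
d is a quadratic residue mod p, hence 89 splits in O_K.

splits completely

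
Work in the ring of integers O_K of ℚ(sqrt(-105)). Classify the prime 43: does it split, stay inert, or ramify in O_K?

d = -105 ≡ 3 (mod 4), so O_K = ℤ[√-105] and disc(K) = 4d = -420.
Since gcd(43, -420) = 1 the prime 43 does not ramify.
(-105/43) = 24^21 mod 43 = 1, giving Legendre symbol 1.
d is a quadratic residue mod p, hence 43 splits in O_K.

p splits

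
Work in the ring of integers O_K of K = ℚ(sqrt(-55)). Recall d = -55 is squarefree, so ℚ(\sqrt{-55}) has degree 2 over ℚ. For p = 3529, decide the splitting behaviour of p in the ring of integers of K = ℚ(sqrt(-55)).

split — (3529) = 𝔭₁𝔭₂ with 𝔭₁ ≠ 𝔭₂

d = -55 ≡ 1 (mod 4), so O_K = ℤ[(1+√-55)/2] and disc(K) = d = -55.
Since gcd(3529, -55) = 1 the prime 3529 does not ramify.
Compute (-55/3529) via Euler: 3474^((3529-1)/2) mod 3529 = 1, so (-55/3529) = 1.
(-55/3529) = 1, so 3529 splits.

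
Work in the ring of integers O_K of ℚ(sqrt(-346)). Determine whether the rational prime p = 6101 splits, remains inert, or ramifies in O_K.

-346 mod 4 = 2, hence disc K = 4·(-346) = -1384 and O_K = ℤ[√-346].
Since gcd(6101, -1384) = 1 the prime 6101 does not ramify.
Legendre symbol by Euler's criterion: (-346/6101) ≡ (-346)^3050 ≡ 1 (mod 6101), i.e. (-346/6101) = 1.
d is a quadratic residue mod p, hence 6101 splits in O_K.

splits completely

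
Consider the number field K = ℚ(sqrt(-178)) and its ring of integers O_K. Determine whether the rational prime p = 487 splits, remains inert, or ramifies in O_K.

inert

Since -178 ≢ 1 mod 4, the ring of integers is ℤ[√-178] with discriminant 4·(-178) = -712.
disc(K) = -712 is not divisible by 487; 487 is unramified.
(-178/487) = 309^243 mod 487 = 486, giving Legendre symbol -1.
(-178/487) = -1, so 487 is inert.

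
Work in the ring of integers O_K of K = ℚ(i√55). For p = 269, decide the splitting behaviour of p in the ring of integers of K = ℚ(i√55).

d = -55 ≡ 1 (mod 4), so O_K = ℤ[(1+√-55)/2] and disc(K) = d = -55.
Since gcd(269, -55) = 1 the prime 269 does not ramify.
(-55/269) = 214^134 mod 269 = 1, giving Legendre symbol 1.
(-55/269) = 1, so 269 splits.

p splits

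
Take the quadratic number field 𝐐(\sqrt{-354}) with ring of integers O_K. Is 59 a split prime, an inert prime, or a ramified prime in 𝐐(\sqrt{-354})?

-354 mod 4 = 2, hence disc K = 4·(-354) = -1416 and O_K = ℤ[√-354].
Ramification test: 59 | -1416. The prime 59 ramifies in K.

p ramifies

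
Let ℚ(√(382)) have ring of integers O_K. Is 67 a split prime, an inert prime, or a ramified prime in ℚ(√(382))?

d = 382 ≡ 2 (mod 4), so O_K = ℤ[√382] and disc(K) = 4d = 1528.
disc(K) = 1528 is not divisible by 67; 67 is unramified.
Compute (382/67) via Euler: 47^((67-1)/2) mod 67 = 1, so (382/67) = 1.
d is a quadratic residue mod p, hence 67 splits in O_K.

split — (67) = 𝔭₁𝔭₂ with 𝔭₁ ≠ 𝔭₂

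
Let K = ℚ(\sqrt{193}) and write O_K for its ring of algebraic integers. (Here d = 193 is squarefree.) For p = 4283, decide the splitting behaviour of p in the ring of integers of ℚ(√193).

remains prime (inert)

d = 193 ≡ 1 (mod 4), so O_K = ℤ[(1+√193)/2] and disc(K) = d = 193.
Since gcd(4283, 193) = 1 the prime 4283 does not ramify.
Euler's criterion: 193^2141 mod 4283 = 4282. Thus (193|4283) = -1.
d is a non-residue mod p, hence 4283 remains inert in O_K.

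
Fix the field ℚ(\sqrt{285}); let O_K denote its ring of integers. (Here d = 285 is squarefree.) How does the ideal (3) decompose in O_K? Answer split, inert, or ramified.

ramified

285 mod 4 = 1, hence disc K = 285 and O_K = ℤ[(1+√285)/2].
3 divides disc(K) = 285, so 3 ramifies.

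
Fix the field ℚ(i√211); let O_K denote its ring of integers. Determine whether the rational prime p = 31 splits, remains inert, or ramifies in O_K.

remains prime (inert)

Since -211 ≡ 1 mod 4, the ring of integers is ℤ[(1+√-211)/2] with discriminant -211.
Since gcd(31, -211) = 1 the prime 31 does not ramify.
Euler's criterion: (-211)^15 mod 31 = 30. Thus (-211|31) = -1.
Legendre symbol -1 ⇒ 31 is inert.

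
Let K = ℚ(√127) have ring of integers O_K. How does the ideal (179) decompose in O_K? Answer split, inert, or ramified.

remains prime (inert)

d = 127 ≡ 3 (mod 4), so O_K = ℤ[√127] and disc(K) = 4d = 508.
Since gcd(179, 508) = 1 the prime 179 does not ramify.
(127/179) = 127^89 mod 179 = 178, giving Legendre symbol -1.
d is a non-residue mod p, hence 179 remains inert in O_K.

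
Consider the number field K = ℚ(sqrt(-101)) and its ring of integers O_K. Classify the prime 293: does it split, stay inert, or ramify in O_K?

293 remains inert

Since -101 ≢ 1 mod 4, the ring of integers is ℤ[√-101] with discriminant 4·(-101) = -404.
293 ∤ -404, so 293 is unramified.
Compute (-101/293) via Euler: 192^((293-1)/2) mod 293 = 292, so (-101/293) = -1.
(-101/293) = -1, so 293 is inert.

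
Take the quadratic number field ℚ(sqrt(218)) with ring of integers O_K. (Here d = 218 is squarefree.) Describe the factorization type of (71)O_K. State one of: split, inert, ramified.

splits completely

Since 218 ≢ 1 mod 4, the ring of integers is ℤ[√218] with discriminant 4·218 = 872.
disc(K) = 872 is not divisible by 71; 71 is unramified.
Compute (218/71) via Euler: 5^((71-1)/2) mod 71 = 1, so (218/71) = 1.
(218/71) = 1, so 71 splits.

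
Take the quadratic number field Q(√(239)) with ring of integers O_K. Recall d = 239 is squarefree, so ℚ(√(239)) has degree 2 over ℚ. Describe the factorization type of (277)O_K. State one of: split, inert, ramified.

Since 239 ≢ 1 mod 4, the ring of integers is ℤ[√239] with discriminant 4·239 = 956.
Since gcd(277, 956) = 1 the prime 277 does not ramify.
Compute (239/277) via Euler: 239^((277-1)/2) mod 277 = 276, so (239/277) = -1.
(239/277) = -1, so 277 is inert.

p is inert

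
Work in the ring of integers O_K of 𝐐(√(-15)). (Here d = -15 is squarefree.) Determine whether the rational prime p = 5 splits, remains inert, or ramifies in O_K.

d = -15 ≡ 1 (mod 4), so O_K = ℤ[(1+√-15)/2] and disc(K) = d = -15.
disc(K) = -15 = 5·(-3), so p = 5 is ramified.

5 is ramified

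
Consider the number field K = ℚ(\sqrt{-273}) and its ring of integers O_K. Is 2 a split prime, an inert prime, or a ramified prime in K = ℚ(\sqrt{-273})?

d = -273 ≡ 3 (mod 4), so O_K = ℤ[√-273] and disc(K) = 4d = -1092.
disc(K) = -1092 = 2·(-546), so p = 2 is ramified.

ramified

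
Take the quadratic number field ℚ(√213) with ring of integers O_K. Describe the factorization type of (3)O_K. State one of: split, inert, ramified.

3 is ramified

d = 213 ≡ 1 (mod 4), so O_K = ℤ[(1+√213)/2] and disc(K) = d = 213.
3 divides disc(K) = 213, so 3 ramifies.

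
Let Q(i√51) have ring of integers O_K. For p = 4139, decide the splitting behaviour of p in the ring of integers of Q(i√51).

inert

Since -51 ≡ 1 mod 4, the ring of integers is ℤ[(1+√-51)/2] with discriminant -51.
disc(K) = -51 is not divisible by 4139; 4139 is unramified.
Legendre symbol by Euler's criterion: (-51/4139) ≡ (-51)^2069 ≡ 4138 (mod 4139), i.e. (-51/4139) = -1.
(-51/4139) = -1, so 4139 is inert.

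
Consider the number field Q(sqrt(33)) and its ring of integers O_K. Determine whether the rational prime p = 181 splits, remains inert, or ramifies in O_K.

split

33 mod 4 = 1, hence disc K = 33 and O_K = ℤ[(1+√33)/2].
Since gcd(181, 33) = 1 the prime 181 does not ramify.
Compute (33/181) via Euler: 33^((181-1)/2) mod 181 = 1, so (33/181) = 1.
(33/181) = 1, so 181 splits.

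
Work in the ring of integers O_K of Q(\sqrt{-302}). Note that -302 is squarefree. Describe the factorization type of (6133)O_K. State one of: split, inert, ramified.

p splits

Since -302 ≢ 1 mod 4, the ring of integers is ℤ[√-302] with discriminant 4·(-302) = -1208.
6133 ∤ -1208, so 6133 is unramified.
Euler's criterion: (-302)^3066 mod 6133 = 1. Thus (-302|6133) = 1.
Legendre symbol 1 ⇒ 6133 is split.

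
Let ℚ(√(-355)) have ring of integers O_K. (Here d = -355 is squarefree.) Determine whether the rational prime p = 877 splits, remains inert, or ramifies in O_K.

p is inert

Since -355 ≡ 1 mod 4, the ring of integers is ℤ[(1+√-355)/2] with discriminant -355.
Since gcd(877, -355) = 1 the prime 877 does not ramify.
Compute (-355/877) via Euler: 522^((877-1)/2) mod 877 = 876, so (-355/877) = -1.
d is a non-residue mod p, hence 877 remains inert in O_K.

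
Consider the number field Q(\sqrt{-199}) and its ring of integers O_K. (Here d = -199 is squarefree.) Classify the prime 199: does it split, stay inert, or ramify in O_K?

p ramifies

d = -199 ≡ 1 (mod 4), so O_K = ℤ[(1+√-199)/2] and disc(K) = d = -199.
Ramification test: 199 | -199. The prime 199 ramifies in K.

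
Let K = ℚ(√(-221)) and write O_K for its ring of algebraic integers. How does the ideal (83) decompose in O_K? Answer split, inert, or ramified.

p splits

Since -221 ≢ 1 mod 4, the ring of integers is ℤ[√-221] with discriminant 4·(-221) = -884.
83 ∤ -884, so 83 is unramified.
(-221/83) = 28^41 mod 83 = 1, giving Legendre symbol 1.
(-221/83) = 1, so 83 splits.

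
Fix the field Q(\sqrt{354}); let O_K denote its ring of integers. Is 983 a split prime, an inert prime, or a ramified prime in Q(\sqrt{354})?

Since 354 ≢ 1 mod 4, the ring of integers is ℤ[√354] with discriminant 4·354 = 1416.
983 ∤ 1416, so 983 is unramified.
Legendre symbol by Euler's criterion: (354/983) ≡ 354^491 ≡ 1 (mod 983), i.e. (354/983) = 1.
(354/983) = 1, so 983 splits.

p splits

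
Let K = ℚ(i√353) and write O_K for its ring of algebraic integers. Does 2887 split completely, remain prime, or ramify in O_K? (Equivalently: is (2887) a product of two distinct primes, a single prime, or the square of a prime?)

split — (2887) = 𝔭₁𝔭₂ with 𝔭₁ ≠ 𝔭₂

-353 mod 4 = 3, hence disc K = 4·(-353) = -1412 and O_K = ℤ[√-353].
2887 ∤ -1412, so 2887 is unramified.
Legendre symbol by Euler's criterion: (-353/2887) ≡ (-353)^1443 ≡ 1 (mod 2887), i.e. (-353/2887) = 1.
(-353/2887) = 1, so 2887 splits.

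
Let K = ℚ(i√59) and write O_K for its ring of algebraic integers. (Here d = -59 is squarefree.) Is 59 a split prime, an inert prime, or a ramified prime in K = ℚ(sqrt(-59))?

-59 mod 4 = 1, hence disc K = -59 and O_K = ℤ[(1+√-59)/2].
59 divides disc(K) = -59, so 59 ramifies.

59 is ramified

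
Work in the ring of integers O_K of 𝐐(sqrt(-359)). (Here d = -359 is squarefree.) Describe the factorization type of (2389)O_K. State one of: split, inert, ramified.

d = -359 ≡ 1 (mod 4), so O_K = ℤ[(1+√-359)/2] and disc(K) = d = -359.
Since gcd(2389, -359) = 1 the prime 2389 does not ramify.
Legendre symbol by Euler's criterion: (-359/2389) ≡ (-359)^1194 ≡ 1 (mod 2389), i.e. (-359/2389) = 1.
Legendre symbol 1 ⇒ 2389 is split.

split — (2389) = 𝔭₁𝔭₂ with 𝔭₁ ≠ 𝔭₂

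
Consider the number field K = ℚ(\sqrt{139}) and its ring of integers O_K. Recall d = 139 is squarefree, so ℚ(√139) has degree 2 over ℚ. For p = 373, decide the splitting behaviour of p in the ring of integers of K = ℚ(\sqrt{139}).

373 remains inert

139 mod 4 = 3, hence disc K = 4·139 = 556 and O_K = ℤ[√139].
373 ∤ 556, so 373 is unramified.
Compute (139/373) via Euler: 139^((373-1)/2) mod 373 = 372, so (139/373) = -1.
d is a non-residue mod p, hence 373 remains inert in O_K.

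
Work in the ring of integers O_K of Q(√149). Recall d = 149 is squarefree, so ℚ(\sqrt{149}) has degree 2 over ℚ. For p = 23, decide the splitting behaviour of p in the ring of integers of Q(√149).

inert — (23) stays prime in O_K

149 mod 4 = 1, hence disc K = 149 and O_K = ℤ[(1+√149)/2].
disc(K) = 149 is not divisible by 23; 23 is unramified.
Legendre symbol by Euler's criterion: (149/23) ≡ 149^11 ≡ 22 (mod 23), i.e. (149/23) = -1.
d is a non-residue mod p, hence 23 remains inert in O_K.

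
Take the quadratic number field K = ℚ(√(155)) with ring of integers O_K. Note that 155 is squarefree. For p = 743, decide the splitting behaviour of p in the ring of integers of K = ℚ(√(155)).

remains prime (inert)

d = 155 ≡ 3 (mod 4), so O_K = ℤ[√155] and disc(K) = 4d = 620.
disc(K) = 620 is not divisible by 743; 743 is unramified.
Compute (155/743) via Euler: 155^((743-1)/2) mod 743 = 742, so (155/743) = -1.
d is a non-residue mod p, hence 743 remains inert in O_K.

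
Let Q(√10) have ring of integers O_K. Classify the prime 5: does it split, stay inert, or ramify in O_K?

Since 10 ≢ 1 mod 4, the ring of integers is ℤ[√10] with discriminant 4·10 = 40.
5 divides disc(K) = 40, so 5 ramifies.

5 is ramified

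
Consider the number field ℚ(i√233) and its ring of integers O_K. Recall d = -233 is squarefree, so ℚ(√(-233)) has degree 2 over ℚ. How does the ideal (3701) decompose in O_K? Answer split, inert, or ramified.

d = -233 ≡ 3 (mod 4), so O_K = ℤ[√-233] and disc(K) = 4d = -932.
disc(K) = -932 is not divisible by 3701; 3701 is unramified.
Euler's criterion: (-233)^1850 mod 3701 = 3700. Thus (-233|3701) = -1.
d is a non-residue mod p, hence 3701 remains inert in O_K.

3701 remains inert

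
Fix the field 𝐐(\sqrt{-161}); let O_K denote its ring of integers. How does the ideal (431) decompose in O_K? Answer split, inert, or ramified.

p splits

Since -161 ≢ 1 mod 4, the ring of integers is ℤ[√-161] with discriminant 4·(-161) = -644.
Since gcd(431, -644) = 1 the prime 431 does not ramify.
Euler's criterion: (-161)^215 mod 431 = 1. Thus (-161|431) = 1.
(-161/431) = 1, so 431 splits.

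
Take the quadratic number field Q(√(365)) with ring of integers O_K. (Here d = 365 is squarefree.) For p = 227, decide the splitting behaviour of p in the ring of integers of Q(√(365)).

d = 365 ≡ 1 (mod 4), so O_K = ℤ[(1+√365)/2] and disc(K) = d = 365.
227 ∤ 365, so 227 is unramified.
Legendre symbol by Euler's criterion: (365/227) ≡ 365^113 ≡ 226 (mod 227), i.e. (365/227) = -1.
Legendre symbol -1 ⇒ 227 is inert.

227 remains inert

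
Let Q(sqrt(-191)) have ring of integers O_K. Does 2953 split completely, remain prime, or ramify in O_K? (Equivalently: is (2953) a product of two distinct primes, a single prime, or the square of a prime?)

remains prime (inert)

-191 mod 4 = 1, hence disc K = -191 and O_K = ℤ[(1+√-191)/2].
disc(K) = -191 is not divisible by 2953; 2953 is unramified.
Legendre symbol by Euler's criterion: (-191/2953) ≡ (-191)^1476 ≡ 2952 (mod 2953), i.e. (-191/2953) = -1.
(-191/2953) = -1, so 2953 is inert.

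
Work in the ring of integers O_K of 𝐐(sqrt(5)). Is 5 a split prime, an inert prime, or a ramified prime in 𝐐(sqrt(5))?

5 mod 4 = 1, hence disc K = 5 and O_K = ℤ[(1+√5)/2].
Ramification test: 5 | 5. The prime 5 ramifies in K.

5 is ramified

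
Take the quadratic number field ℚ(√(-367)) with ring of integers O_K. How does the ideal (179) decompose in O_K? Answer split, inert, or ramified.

179 remains inert

-367 mod 4 = 1, hence disc K = -367 and O_K = ℤ[(1+√-367)/2].
179 ∤ -367, so 179 is unramified.
Compute (-367/179) via Euler: 170^((179-1)/2) mod 179 = 178, so (-367/179) = -1.
Legendre symbol -1 ⇒ 179 is inert.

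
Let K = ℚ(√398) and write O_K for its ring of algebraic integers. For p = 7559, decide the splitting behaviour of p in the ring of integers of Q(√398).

Since 398 ≢ 1 mod 4, the ring of integers is ℤ[√398] with discriminant 4·398 = 1592.
disc(K) = 1592 is not divisible by 7559; 7559 is unramified.
Legendre symbol by Euler's criterion: (398/7559) ≡ 398^3779 ≡ 7558 (mod 7559), i.e. (398/7559) = -1.
d is a non-residue mod p, hence 7559 remains inert in O_K.

inert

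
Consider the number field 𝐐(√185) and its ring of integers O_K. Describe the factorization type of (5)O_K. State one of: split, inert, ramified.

Since 185 ≡ 1 mod 4, the ring of integers is ℤ[(1+√185)/2] with discriminant 185.
5 divides disc(K) = 185, so 5 ramifies.

5 is ramified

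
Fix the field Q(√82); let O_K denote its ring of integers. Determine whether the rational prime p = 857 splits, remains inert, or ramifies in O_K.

p splits

82 mod 4 = 2, hence disc K = 4·82 = 328 and O_K = ℤ[√82].
Since gcd(857, 328) = 1 the prime 857 does not ramify.
Euler's criterion: 82^428 mod 857 = 1. Thus (82|857) = 1.
(82/857) = 1, so 857 splits.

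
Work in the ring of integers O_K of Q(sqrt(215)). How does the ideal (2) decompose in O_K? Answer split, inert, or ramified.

215 mod 4 = 3, hence disc K = 4·215 = 860 and O_K = ℤ[√215].
Ramification test: 2 | 860. The prime 2 ramifies in K.

ramified — (2) = 𝔭²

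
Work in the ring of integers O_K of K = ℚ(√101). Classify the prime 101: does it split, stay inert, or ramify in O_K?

101 is ramified

101 mod 4 = 1, hence disc K = 101 and O_K = ℤ[(1+√101)/2].
disc(K) = 101 = 101·1, so p = 101 is ramified.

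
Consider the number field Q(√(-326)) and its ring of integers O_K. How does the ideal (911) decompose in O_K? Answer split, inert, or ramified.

911 splits in O_K

Since -326 ≢ 1 mod 4, the ring of integers is ℤ[√-326] with discriminant 4·(-326) = -1304.
disc(K) = -1304 is not divisible by 911; 911 is unramified.
Legendre symbol by Euler's criterion: (-326/911) ≡ (-326)^455 ≡ 1 (mod 911), i.e. (-326/911) = 1.
d is a quadratic residue mod p, hence 911 splits in O_K.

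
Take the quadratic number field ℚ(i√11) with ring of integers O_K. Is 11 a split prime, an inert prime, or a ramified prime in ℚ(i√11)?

-11 mod 4 = 1, hence disc K = -11 and O_K = ℤ[(1+√-11)/2].
disc(K) = -11 = 11·(-1), so p = 11 is ramified.

11 is ramified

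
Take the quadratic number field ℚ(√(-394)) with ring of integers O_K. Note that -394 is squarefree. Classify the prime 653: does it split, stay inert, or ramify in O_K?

d = -394 ≡ 2 (mod 4), so O_K = ℤ[√-394] and disc(K) = 4d = -1576.
653 ∤ -1576, so 653 is unramified.
Euler's criterion: (-394)^326 mod 653 = 652. Thus (-394|653) = -1.
Legendre symbol -1 ⇒ 653 is inert.

p is inert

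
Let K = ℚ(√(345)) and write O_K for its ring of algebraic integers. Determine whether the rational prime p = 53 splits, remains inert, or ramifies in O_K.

Since 345 ≡ 1 mod 4, the ring of integers is ℤ[(1+√345)/2] with discriminant 345.
53 ∤ 345, so 53 is unramified.
Legendre symbol by Euler's criterion: (345/53) ≡ 345^26 ≡ 52 (mod 53), i.e. (345/53) = -1.
Legendre symbol -1 ⇒ 53 is inert.

inert — (53) stays prime in O_K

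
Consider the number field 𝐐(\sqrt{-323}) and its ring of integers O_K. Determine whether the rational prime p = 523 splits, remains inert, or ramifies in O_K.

p is inert

d = -323 ≡ 1 (mod 4), so O_K = ℤ[(1+√-323)/2] and disc(K) = d = -323.
disc(K) = -323 is not divisible by 523; 523 is unramified.
(-323/523) = 200^261 mod 523 = 522, giving Legendre symbol -1.
Legendre symbol -1 ⇒ 523 is inert.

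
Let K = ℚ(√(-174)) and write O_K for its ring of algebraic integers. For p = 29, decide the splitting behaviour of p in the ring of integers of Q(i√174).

ramified — (29) = 𝔭²

d = -174 ≡ 2 (mod 4), so O_K = ℤ[√-174] and disc(K) = 4d = -696.
Ramification test: 29 | -696. The prime 29 ramifies in K.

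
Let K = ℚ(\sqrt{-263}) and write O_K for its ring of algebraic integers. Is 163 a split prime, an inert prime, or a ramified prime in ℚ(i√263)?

Since -263 ≡ 1 mod 4, the ring of integers is ℤ[(1+√-263)/2] with discriminant -263.
Since gcd(163, -263) = 1 the prime 163 does not ramify.
Euler's criterion: (-263)^81 mod 163 = 162. Thus (-263|163) = -1.
Legendre symbol -1 ⇒ 163 is inert.

p is inert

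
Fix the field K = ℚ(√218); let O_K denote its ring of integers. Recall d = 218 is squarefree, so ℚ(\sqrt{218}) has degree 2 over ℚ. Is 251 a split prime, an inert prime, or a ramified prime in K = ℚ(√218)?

split

218 mod 4 = 2, hence disc K = 4·218 = 872 and O_K = ℤ[√218].
disc(K) = 872 is not divisible by 251; 251 is unramified.
(218/251) = 218^125 mod 251 = 1, giving Legendre symbol 1.
d is a quadratic residue mod p, hence 251 splits in O_K.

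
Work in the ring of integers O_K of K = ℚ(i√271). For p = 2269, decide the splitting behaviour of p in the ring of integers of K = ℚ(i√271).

Since -271 ≡ 1 mod 4, the ring of integers is ℤ[(1+√-271)/2] with discriminant -271.
2269 ∤ -271, so 2269 is unramified.
Compute (-271/2269) via Euler: 1998^((2269-1)/2) mod 2269 = 2268, so (-271/2269) = -1.
Legendre symbol -1 ⇒ 2269 is inert.

2269 remains inert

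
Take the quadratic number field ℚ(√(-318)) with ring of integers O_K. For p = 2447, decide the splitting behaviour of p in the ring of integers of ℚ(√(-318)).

-318 mod 4 = 2, hence disc K = 4·(-318) = -1272 and O_K = ℤ[√-318].
2447 ∤ -1272, so 2447 is unramified.
Compute (-318/2447) via Euler: 2129^((2447-1)/2) mod 2447 = 2446, so (-318/2447) = -1.
Legendre symbol -1 ⇒ 2447 is inert.

inert — (2447) stays prime in O_K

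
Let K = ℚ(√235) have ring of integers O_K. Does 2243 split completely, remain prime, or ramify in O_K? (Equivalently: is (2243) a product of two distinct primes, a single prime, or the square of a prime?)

d = 235 ≡ 3 (mod 4), so O_K = ℤ[√235] and disc(K) = 4d = 940.
Since gcd(2243, 940) = 1 the prime 2243 does not ramify.
Euler's criterion: 235^1121 mod 2243 = 1. Thus (235|2243) = 1.
d is a quadratic residue mod p, hence 2243 splits in O_K.

p splits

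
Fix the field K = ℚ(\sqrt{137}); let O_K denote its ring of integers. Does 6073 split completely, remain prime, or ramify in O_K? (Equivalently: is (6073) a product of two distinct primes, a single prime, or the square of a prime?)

d = 137 ≡ 1 (mod 4), so O_K = ℤ[(1+√137)/2] and disc(K) = d = 137.
6073 ∤ 137, so 6073 is unramified.
Legendre symbol by Euler's criterion: (137/6073) ≡ 137^3036 ≡ 6072 (mod 6073), i.e. (137/6073) = -1.
d is a non-residue mod p, hence 6073 remains inert in O_K.

remains prime (inert)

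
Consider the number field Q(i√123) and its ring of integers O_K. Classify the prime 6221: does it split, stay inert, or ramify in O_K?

6221 splits in O_K

-123 mod 4 = 1, hence disc K = -123 and O_K = ℤ[(1+√-123)/2].
Since gcd(6221, -123) = 1 the prime 6221 does not ramify.
Euler's criterion: (-123)^3110 mod 6221 = 1. Thus (-123|6221) = 1.
Legendre symbol 1 ⇒ 6221 is split.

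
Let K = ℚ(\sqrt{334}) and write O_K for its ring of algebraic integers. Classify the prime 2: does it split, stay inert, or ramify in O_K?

d = 334 ≡ 2 (mod 4), so O_K = ℤ[√334] and disc(K) = 4d = 1336.
2 divides disc(K) = 1336, so 2 ramifies.

p ramifies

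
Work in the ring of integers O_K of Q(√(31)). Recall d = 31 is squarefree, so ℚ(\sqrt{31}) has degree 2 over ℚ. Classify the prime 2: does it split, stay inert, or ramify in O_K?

p ramifies

d = 31 ≡ 3 (mod 4), so O_K = ℤ[√31] and disc(K) = 4d = 124.
2 divides disc(K) = 124, so 2 ramifies.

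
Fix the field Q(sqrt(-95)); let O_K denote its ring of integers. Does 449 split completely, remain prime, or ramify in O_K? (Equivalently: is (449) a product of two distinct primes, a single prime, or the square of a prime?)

inert

d = -95 ≡ 1 (mod 4), so O_K = ℤ[(1+√-95)/2] and disc(K) = d = -95.
Since gcd(449, -95) = 1 the prime 449 does not ramify.
Compute (-95/449) via Euler: 354^((449-1)/2) mod 449 = 448, so (-95/449) = -1.
(-95/449) = -1, so 449 is inert.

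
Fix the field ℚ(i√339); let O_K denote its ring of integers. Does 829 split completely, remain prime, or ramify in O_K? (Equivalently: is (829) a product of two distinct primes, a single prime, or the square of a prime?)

829 remains inert

Since -339 ≡ 1 mod 4, the ring of integers is ℤ[(1+√-339)/2] with discriminant -339.
829 ∤ -339, so 829 is unramified.
Compute (-339/829) via Euler: 490^((829-1)/2) mod 829 = 828, so (-339/829) = -1.
(-339/829) = -1, so 829 is inert.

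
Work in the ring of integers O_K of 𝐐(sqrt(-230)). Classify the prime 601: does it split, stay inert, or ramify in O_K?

splits completely

d = -230 ≡ 2 (mod 4), so O_K = ℤ[√-230] and disc(K) = 4d = -920.
disc(K) = -920 is not divisible by 601; 601 is unramified.
Compute (-230/601) via Euler: 371^((601-1)/2) mod 601 = 1, so (-230/601) = 1.
(-230/601) = 1, so 601 splits.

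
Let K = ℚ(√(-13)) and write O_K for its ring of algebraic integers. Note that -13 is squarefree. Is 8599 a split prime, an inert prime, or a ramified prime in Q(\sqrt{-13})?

p splits

d = -13 ≡ 3 (mod 4), so O_K = ℤ[√-13] and disc(K) = 4d = -52.
disc(K) = -52 is not divisible by 8599; 8599 is unramified.
Euler's criterion: (-13)^4299 mod 8599 = 1. Thus (-13|8599) = 1.
d is a quadratic residue mod p, hence 8599 splits in O_K.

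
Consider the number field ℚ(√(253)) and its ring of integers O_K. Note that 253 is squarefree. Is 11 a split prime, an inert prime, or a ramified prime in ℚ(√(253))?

p ramifies

Since 253 ≡ 1 mod 4, the ring of integers is ℤ[(1+√253)/2] with discriminant 253.
Ramification test: 11 | 253. The prime 11 ramifies in K.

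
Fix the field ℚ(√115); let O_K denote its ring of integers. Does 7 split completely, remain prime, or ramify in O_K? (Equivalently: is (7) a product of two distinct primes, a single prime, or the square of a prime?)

inert — (7) stays prime in O_K

Since 115 ≢ 1 mod 4, the ring of integers is ℤ[√115] with discriminant 4·115 = 460.
disc(K) = 460 is not divisible by 7; 7 is unramified.
Euler's criterion: 115^3 mod 7 = 6. Thus (115|7) = -1.
d is a non-residue mod p, hence 7 remains inert in O_K.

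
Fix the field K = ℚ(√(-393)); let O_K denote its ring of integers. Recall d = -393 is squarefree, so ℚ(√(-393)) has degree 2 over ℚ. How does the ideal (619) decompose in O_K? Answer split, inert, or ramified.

619 splits in O_K

Since -393 ≢ 1 mod 4, the ring of integers is ℤ[√-393] with discriminant 4·(-393) = -1572.
disc(K) = -1572 is not divisible by 619; 619 is unramified.
(-393/619) = 226^309 mod 619 = 1, giving Legendre symbol 1.
Legendre symbol 1 ⇒ 619 is split.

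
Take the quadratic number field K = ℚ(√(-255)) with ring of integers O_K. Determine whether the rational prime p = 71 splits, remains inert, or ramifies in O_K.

Since -255 ≡ 1 mod 4, the ring of integers is ℤ[(1+√-255)/2] with discriminant -255.
71 ∤ -255, so 71 is unramified.
(-255/71) = 29^35 mod 71 = 1, giving Legendre symbol 1.
Legendre symbol 1 ⇒ 71 is split.

split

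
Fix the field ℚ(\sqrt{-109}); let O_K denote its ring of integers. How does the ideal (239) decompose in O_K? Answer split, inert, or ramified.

-109 mod 4 = 3, hence disc K = 4·(-109) = -436 and O_K = ℤ[√-109].
239 ∤ -436, so 239 is unramified.
Legendre symbol by Euler's criterion: (-109/239) ≡ (-109)^119 ≡ 238 (mod 239), i.e. (-109/239) = -1.
(-109/239) = -1, so 239 is inert.

p is inert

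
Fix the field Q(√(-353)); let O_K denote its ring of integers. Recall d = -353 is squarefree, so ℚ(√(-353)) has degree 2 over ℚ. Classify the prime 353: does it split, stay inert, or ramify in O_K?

353 is ramified

Since -353 ≢ 1 mod 4, the ring of integers is ℤ[√-353] with discriminant 4·(-353) = -1412.
353 divides disc(K) = -1412, so 353 ramifies.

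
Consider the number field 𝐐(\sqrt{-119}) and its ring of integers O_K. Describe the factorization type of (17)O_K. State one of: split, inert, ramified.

-119 mod 4 = 1, hence disc K = -119 and O_K = ℤ[(1+√-119)/2].
disc(K) = -119 = 17·(-7), so p = 17 is ramified.

p ramifies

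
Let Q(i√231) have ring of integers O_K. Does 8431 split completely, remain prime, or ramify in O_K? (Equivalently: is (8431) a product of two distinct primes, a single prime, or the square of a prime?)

Since -231 ≡ 1 mod 4, the ring of integers is ℤ[(1+√-231)/2] with discriminant -231.
8431 ∤ -231, so 8431 is unramified.
Legendre symbol by Euler's criterion: (-231/8431) ≡ (-231)^4215 ≡ 8430 (mod 8431), i.e. (-231/8431) = -1.
(-231/8431) = -1, so 8431 is inert.

inert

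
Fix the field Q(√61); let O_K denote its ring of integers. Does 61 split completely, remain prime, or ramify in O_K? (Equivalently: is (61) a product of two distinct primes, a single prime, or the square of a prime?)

Since 61 ≡ 1 mod 4, the ring of integers is ℤ[(1+√61)/2] with discriminant 61.
disc(K) = 61 = 61·1, so p = 61 is ramified.

p ramifies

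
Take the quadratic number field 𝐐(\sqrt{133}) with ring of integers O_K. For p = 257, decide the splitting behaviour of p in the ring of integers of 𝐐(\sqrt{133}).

257 splits in O_K

Since 133 ≡ 1 mod 4, the ring of integers is ℤ[(1+√133)/2] with discriminant 133.
disc(K) = 133 is not divisible by 257; 257 is unramified.
Legendre symbol by Euler's criterion: (133/257) ≡ 133^128 ≡ 1 (mod 257), i.e. (133/257) = 1.
Legendre symbol 1 ⇒ 257 is split.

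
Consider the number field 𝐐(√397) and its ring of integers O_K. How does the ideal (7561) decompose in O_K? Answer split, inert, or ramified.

Since 397 ≡ 1 mod 4, the ring of integers is ℤ[(1+√397)/2] with discriminant 397.
disc(K) = 397 is not divisible by 7561; 7561 is unramified.
Euler's criterion: 397^3780 mod 7561 = 7560. Thus (397|7561) = -1.
d is a non-residue mod p, hence 7561 remains inert in O_K.

7561 remains inert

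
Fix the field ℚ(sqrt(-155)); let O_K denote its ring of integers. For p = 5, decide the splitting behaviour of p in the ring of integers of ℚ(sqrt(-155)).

d = -155 ≡ 1 (mod 4), so O_K = ℤ[(1+√-155)/2] and disc(K) = d = -155.
disc(K) = -155 = 5·(-31), so p = 5 is ramified.

p ramifies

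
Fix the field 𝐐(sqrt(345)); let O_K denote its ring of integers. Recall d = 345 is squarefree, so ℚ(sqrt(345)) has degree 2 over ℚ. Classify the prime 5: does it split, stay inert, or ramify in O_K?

ramifies in O_K

Since 345 ≡ 1 mod 4, the ring of integers is ℤ[(1+√345)/2] with discriminant 345.
Ramification test: 5 | 345. The prime 5 ramifies in K.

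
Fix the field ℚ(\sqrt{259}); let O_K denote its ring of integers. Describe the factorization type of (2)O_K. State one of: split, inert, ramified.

d = 259 ≡ 3 (mod 4), so O_K = ℤ[√259] and disc(K) = 4d = 1036.
Ramification test: 2 | 1036. The prime 2 ramifies in K.

ramified — (2) = 𝔭²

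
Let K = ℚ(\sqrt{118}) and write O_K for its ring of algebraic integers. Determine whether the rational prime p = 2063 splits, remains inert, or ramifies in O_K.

2063 remains inert

118 mod 4 = 2, hence disc K = 4·118 = 472 and O_K = ℤ[√118].
disc(K) = 472 is not divisible by 2063; 2063 is unramified.
Legendre symbol by Euler's criterion: (118/2063) ≡ 118^1031 ≡ 2062 (mod 2063), i.e. (118/2063) = -1.
d is a non-residue mod p, hence 2063 remains inert in O_K.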